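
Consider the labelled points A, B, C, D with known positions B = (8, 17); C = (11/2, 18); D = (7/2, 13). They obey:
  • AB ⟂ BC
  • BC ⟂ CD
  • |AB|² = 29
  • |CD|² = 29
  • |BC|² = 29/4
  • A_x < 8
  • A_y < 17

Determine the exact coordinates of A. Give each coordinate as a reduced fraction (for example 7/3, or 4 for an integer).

1. A_x = 6  [[AB ⟂ BC ⇒ 5/2x-1y-3=0] ∩ [|A−(8, 17)|²=29]]
2. A_y = 12  [[AB ⟂ BC ⇒ 5/2x-1y-3=0] ∩ [|A−(8, 17)|²=29]]
   so A = (6, 12)

A = (6, 12)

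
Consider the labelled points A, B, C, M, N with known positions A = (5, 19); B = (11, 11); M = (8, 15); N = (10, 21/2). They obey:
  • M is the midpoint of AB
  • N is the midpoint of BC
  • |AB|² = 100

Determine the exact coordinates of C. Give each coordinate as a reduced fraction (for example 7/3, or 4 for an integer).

1. C_x = 9  [C = 2·N−B = 2·(10, 21/2)−(11, 11)]
2. C_y = 10  [C = 2·N−B = 2·(10, 21/2)−(11, 11)]
   so C = (9, 10)

C = (9, 10)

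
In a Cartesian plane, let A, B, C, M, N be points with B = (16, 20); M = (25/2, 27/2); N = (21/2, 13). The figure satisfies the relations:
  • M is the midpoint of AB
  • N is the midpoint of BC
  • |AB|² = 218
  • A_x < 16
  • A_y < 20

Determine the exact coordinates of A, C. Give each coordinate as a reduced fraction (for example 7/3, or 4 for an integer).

1. A_x = 9  [A = 2·M−B = 2·(25/2, 27/2)−(16, 20)]
2. A_y = 7  [A = 2·M−B = 2·(25/2, 27/2)−(16, 20)]
   so A = (9, 7)
3. C_x = 5  [C = 2·N−B = 2·(21/2, 13)−(16, 20)]
4. C_y = 6  [C = 2·N−B = 2·(21/2, 13)−(16, 20)]
   so C = (5, 6)

A = (9, 7)
C = (5, 6)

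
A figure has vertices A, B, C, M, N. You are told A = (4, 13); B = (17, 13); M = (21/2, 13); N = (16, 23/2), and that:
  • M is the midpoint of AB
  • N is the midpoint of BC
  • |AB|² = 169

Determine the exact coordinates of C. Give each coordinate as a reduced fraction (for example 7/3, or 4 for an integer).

1. C_x = 15  [C = 2·N−B = 2·(16, 23/2)−(17, 13)]
2. C_y = 10  [C = 2·N−B = 2·(16, 23/2)−(17, 13)]
   so C = (15, 10)

C = (15, 10)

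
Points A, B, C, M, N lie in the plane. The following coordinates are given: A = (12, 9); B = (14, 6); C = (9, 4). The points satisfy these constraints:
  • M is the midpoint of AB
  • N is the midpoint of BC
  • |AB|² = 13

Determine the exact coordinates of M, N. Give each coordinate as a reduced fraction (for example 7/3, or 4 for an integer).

1. M_x = 13  [2·M = A+B = (12, 9)+(14, 6)]
2. M_y = 15/2  [2·M = A+B = (12, 9)+(14, 6)]
   so M = (13, 15/2)
3. N_x = 23/2  [2·N = B+C = (14, 6)+(9, 4)]
4. N_y = 5  [2·N = B+C = (14, 6)+(9, 4)]
   so N = (23/2, 5)

M = (13, 15/2)
N = (23/2, 5)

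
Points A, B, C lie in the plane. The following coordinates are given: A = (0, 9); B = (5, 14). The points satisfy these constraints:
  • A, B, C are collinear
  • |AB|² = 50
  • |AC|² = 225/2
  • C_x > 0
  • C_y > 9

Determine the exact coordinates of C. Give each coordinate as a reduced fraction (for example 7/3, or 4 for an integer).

C = (15/2, 33/2)

1. C_x = 15/2  [[A, B, C are collinear ⇒ -5x+5y-45=0] ∩ [|C−(0, 9)|²=225/2]]
2. C_y = 33/2  [[A, B, C are collinear ⇒ -5x+5y-45=0] ∩ [|C−(0, 9)|²=225/2]]
   so C = (15/2, 33/2)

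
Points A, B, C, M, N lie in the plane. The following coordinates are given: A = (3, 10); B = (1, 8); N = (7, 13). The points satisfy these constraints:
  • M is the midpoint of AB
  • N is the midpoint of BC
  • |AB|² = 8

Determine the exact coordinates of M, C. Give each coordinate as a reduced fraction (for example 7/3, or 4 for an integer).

M = (2, 9)
C = (13, 18)

1. M_x = 2  [2·M = A+B = (3, 10)+(1, 8)]
2. M_y = 9  [2·M = A+B = (3, 10)+(1, 8)]
   so M = (2, 9)
3. C_x = 13  [C = 2·N−B = 2·(7, 13)−(1, 8)]
4. C_y = 18  [C = 2·N−B = 2·(7, 13)−(1, 8)]
   so C = (13, 18)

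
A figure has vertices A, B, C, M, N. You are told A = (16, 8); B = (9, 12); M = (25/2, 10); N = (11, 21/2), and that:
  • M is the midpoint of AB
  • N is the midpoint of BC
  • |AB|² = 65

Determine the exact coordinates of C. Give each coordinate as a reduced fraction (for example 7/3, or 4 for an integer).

1. C_x = 13  [C = 2·N−B = 2·(11, 21/2)−(9, 12)]
2. C_y = 9  [C = 2·N−B = 2·(11, 21/2)−(9, 12)]
   so C = (13, 9)

C = (13, 9)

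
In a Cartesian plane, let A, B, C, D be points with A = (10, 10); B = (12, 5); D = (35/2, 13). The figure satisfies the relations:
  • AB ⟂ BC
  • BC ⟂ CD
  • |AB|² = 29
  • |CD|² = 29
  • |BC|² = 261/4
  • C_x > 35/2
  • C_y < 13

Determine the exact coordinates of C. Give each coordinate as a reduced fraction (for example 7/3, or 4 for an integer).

1. C_x = 39/2  [[AB ⟂ BC ⇒ 2x-5y+1=0] ∩ [|C−(35/2, 13)|²=29]]
2. C_y = 8  [[AB ⟂ BC ⇒ 2x-5y+1=0] ∩ [|C−(35/2, 13)|²=29]]
   so C = (39/2, 8)

C = (39/2, 8)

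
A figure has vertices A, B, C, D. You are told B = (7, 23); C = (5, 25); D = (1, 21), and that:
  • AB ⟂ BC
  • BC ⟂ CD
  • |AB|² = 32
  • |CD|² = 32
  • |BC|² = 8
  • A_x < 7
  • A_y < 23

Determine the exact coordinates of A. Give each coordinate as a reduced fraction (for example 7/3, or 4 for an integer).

A = (3, 19)

1. A_x = 3  [[AB ⟂ BC ⇒ 2x-2y+32=0] ∩ [|A−(7, 23)|²=32]]
2. A_y = 19  [[AB ⟂ BC ⇒ 2x-2y+32=0] ∩ [|A−(7, 23)|²=32]]
   so A = (3, 19)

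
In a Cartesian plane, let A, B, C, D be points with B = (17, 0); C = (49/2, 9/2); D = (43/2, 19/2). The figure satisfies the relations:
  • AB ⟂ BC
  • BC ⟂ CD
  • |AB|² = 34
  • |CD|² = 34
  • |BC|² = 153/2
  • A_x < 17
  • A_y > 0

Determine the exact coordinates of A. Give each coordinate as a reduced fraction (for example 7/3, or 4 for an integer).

A = (14, 5)

1. A_x = 14  [[AB ⟂ BC ⇒ -15/2x-9/2y+255/2=0] ∩ [|A−(17, 0)|²=34]]
2. A_y = 5  [[AB ⟂ BC ⇒ -15/2x-9/2y+255/2=0] ∩ [|A−(17, 0)|²=34]]
   so A = (14, 5)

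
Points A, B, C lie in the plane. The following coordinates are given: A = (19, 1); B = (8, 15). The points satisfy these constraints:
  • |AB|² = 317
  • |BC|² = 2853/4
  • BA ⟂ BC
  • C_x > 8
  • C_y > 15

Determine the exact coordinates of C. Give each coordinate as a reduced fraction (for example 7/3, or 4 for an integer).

1. C_x = 29  [[BA ⟂ BC ⇒ 11x-14y+122=0] ∩ [|C−(8, 15)|²=2853/4]]
2. C_y = 63/2  [[BA ⟂ BC ⇒ 11x-14y+122=0] ∩ [|C−(8, 15)|²=2853/4]]
   so C = (29, 63/2)

C = (29, 63/2)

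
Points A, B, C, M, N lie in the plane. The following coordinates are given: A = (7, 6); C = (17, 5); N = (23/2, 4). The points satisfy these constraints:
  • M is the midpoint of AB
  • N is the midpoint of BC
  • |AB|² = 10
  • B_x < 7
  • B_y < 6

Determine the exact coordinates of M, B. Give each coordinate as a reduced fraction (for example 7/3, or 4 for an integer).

M = (13/2, 9/2)
B = (6, 3)

1. B_x = 6  [B = 2·N−C = 2·(23/2, 4)−(17, 5)]
2. B_y = 3  [B = 2·N−C = 2·(23/2, 4)−(17, 5)]
   so B = (6, 3)
3. M_x = 13/2  [2·M = A+B = (7, 6)+(6, 3)]
4. M_y = 9/2  [2·M = A+B = (7, 6)+(6, 3)]
   so M = (13/2, 9/2)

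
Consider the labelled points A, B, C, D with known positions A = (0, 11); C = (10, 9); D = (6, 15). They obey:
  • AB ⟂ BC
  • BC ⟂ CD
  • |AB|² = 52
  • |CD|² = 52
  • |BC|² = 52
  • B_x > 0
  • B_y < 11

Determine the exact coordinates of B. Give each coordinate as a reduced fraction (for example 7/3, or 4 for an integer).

B = (4, 5)

1. B_x = 4  [[BC ⟂ CD ⇒ 4x-6y+14=0] ∩ [|B−(0, 11)|²=52]]
2. B_y = 5  [[BC ⟂ CD ⇒ 4x-6y+14=0] ∩ [|B−(0, 11)|²=52]]
   so B = (4, 5)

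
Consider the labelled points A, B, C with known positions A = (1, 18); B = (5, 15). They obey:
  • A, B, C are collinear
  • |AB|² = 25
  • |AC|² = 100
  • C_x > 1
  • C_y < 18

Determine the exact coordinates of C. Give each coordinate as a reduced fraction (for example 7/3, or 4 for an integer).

C = (9, 12)

1. C_x = 9  [[A, B, C are collinear ⇒ 3x+4y-75=0] ∩ [|C−(1, 18)|²=100]]
2. C_y = 12  [[A, B, C are collinear ⇒ 3x+4y-75=0] ∩ [|C−(1, 18)|²=100]]
   so C = (9, 12)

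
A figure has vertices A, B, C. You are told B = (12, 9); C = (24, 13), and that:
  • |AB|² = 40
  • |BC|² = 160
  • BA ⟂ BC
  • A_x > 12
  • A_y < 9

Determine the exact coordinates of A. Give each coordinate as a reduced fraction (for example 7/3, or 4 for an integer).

A = (14, 3)

1. A_x = 14  [[BA ⟂ BC ⇒ 12x+4y-180=0] ∩ [|A−(12, 9)|²=40]]
2. A_y = 3  [[BA ⟂ BC ⇒ 12x+4y-180=0] ∩ [|A−(12, 9)|²=40]]
   so A = (14, 3)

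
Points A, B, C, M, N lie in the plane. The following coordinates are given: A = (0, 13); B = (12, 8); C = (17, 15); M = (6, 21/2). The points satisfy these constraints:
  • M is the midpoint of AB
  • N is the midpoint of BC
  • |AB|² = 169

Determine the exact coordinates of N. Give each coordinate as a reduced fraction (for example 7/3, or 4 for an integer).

N = (29/2, 23/2)

1. N_x = 29/2  [2·N = B+C = (12, 8)+(17, 15)]
2. N_y = 23/2  [2·N = B+C = (12, 8)+(17, 15)]
   so N = (29/2, 23/2)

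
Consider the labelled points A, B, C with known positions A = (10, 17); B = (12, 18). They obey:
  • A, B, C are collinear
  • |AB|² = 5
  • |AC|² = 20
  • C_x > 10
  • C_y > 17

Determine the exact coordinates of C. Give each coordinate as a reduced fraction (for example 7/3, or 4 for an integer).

C = (14, 19)

1. C_x = 14  [[A, B, C are collinear ⇒ -1x+2y-24=0] ∩ [|C−(10, 17)|²=20]]
2. C_y = 19  [[A, B, C are collinear ⇒ -1x+2y-24=0] ∩ [|C−(10, 17)|²=20]]
   so C = (14, 19)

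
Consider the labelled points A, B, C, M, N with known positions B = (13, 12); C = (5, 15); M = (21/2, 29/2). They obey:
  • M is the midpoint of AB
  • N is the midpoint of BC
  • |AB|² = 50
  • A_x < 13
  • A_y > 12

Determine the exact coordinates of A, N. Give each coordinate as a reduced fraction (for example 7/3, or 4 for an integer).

A = (8, 17)
N = (9, 27/2)

1. A_x = 8  [A = 2·M−B = 2·(21/2, 29/2)−(13, 12)]
2. A_y = 17  [A = 2·M−B = 2·(21/2, 29/2)−(13, 12)]
   so A = (8, 17)
3. N_x = 9  [2·N = B+C = (13, 12)+(5, 15)]
4. N_y = 27/2  [2·N = B+C = (13, 12)+(5, 15)]
   so N = (9, 27/2)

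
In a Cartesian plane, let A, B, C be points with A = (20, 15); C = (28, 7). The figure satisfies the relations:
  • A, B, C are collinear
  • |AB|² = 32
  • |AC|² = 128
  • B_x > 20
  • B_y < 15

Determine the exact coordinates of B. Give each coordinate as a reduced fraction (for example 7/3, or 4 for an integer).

B = (24, 11)

1. B_x = 24  [[A, B, C are collinear ⇒ -8x-8y+280=0] ∩ [|B−(20, 15)|²=32]]
2. B_y = 11  [[A, B, C are collinear ⇒ -8x-8y+280=0] ∩ [|B−(20, 15)|²=32]]
   so B = (24, 11)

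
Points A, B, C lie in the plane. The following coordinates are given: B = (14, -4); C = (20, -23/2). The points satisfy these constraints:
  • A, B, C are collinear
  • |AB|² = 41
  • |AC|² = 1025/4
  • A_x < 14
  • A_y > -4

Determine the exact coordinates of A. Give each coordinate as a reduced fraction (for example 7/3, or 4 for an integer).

A = (10, 1)

1. A_x = 10  [[A, B, C are collinear ⇒ 15/2x+6y-81=0] ∩ [|A−(14, -4)|²=41]]
2. A_y = 1  [[A, B, C are collinear ⇒ 15/2x+6y-81=0] ∩ [|A−(14, -4)|²=41]]
   so A = (10, 1)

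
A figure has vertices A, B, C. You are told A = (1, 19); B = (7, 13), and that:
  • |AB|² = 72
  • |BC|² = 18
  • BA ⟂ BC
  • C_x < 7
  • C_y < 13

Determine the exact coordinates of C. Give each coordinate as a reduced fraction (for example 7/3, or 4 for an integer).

1. C_x = 4  [[BA ⟂ BC ⇒ -6x+6y-36=0] ∩ [|C−(7, 13)|²=18]]
2. C_y = 10  [[BA ⟂ BC ⇒ -6x+6y-36=0] ∩ [|C−(7, 13)|²=18]]
   so C = (4, 10)

C = (4, 10)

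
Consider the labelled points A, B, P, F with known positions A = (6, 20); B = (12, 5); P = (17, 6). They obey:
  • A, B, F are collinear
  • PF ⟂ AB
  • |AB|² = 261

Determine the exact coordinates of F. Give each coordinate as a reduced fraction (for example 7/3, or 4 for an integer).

1. F_x = 358/29  [[A, B, F are collinear ⇒ 15x+6y-210=0] ∩ [PF ⟂ AB ⇒ 6x-15y-12=0]]
2. F_y = 120/29  [[A, B, F are collinear ⇒ 15x+6y-210=0] ∩ [PF ⟂ AB ⇒ 6x-15y-12=0]]
   so F = (358/29, 120/29)

F = (358/29, 120/29)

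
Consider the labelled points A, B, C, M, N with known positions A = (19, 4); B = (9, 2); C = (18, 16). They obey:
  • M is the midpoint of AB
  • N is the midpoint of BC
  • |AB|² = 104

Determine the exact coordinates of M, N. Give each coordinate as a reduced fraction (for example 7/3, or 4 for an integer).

M = (14, 3)
N = (27/2, 9)

1. M_x = 14  [2·M = A+B = (19, 4)+(9, 2)]
2. M_y = 3  [2·M = A+B = (19, 4)+(9, 2)]
   so M = (14, 3)
3. N_x = 27/2  [2·N = B+C = (9, 2)+(18, 16)]
4. N_y = 9  [2·N = B+C = (9, 2)+(18, 16)]
   so N = (27/2, 9)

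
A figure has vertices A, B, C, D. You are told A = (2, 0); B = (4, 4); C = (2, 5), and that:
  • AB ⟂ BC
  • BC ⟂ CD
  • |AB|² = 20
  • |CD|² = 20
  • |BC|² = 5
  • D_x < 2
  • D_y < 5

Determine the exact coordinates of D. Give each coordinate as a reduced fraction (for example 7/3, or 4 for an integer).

D = (0, 1)

1. D_x = 0  [[BC ⟂ CD ⇒ -2x+1y-1=0] ∩ [|D−(2, 5)|²=20]]
2. D_y = 1  [[BC ⟂ CD ⇒ -2x+1y-1=0] ∩ [|D−(2, 5)|²=20]]
   so D = (0, 1)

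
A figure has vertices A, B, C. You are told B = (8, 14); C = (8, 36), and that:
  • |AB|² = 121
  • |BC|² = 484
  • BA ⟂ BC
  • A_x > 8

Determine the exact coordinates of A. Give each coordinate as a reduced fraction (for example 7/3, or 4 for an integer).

A = (19, 14)

1. A_x = 19  [[BA ⟂ BC ⇒ 22y-308=0] ∩ [|A−(8, 14)|²=121]]
2. A_y = 14  [[BA ⟂ BC ⇒ 22y-308=0] ∩ [|A−(8, 14)|²=121]]
   so A = (19, 14)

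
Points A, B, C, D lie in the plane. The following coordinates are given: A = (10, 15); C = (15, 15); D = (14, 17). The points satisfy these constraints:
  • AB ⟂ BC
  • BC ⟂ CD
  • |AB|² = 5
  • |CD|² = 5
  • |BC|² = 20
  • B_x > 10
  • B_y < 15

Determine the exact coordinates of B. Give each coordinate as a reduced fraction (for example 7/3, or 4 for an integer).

1. B_x = 11  [[BC ⟂ CD ⇒ 1x-2y+15=0] ∩ [|B−(10, 15)|²=5]]
2. B_y = 13  [[BC ⟂ CD ⇒ 1x-2y+15=0] ∩ [|B−(10, 15)|²=5]]
   so B = (11, 13)

B = (11, 13)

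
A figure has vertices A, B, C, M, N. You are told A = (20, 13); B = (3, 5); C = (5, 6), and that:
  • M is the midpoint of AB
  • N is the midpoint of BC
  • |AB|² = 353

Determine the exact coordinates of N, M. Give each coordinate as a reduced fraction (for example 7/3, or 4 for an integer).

1. M_x = 23/2  [2·M = A+B = (20, 13)+(3, 5)]
2. M_y = 9  [2·M = A+B = (20, 13)+(3, 5)]
   so M = (23/2, 9)
3. N_x = 4  [2·N = B+C = (3, 5)+(5, 6)]
4. N_y = 11/2  [2·N = B+C = (3, 5)+(5, 6)]
   so N = (4, 11/2)

N = (4, 11/2)
M = (23/2, 9)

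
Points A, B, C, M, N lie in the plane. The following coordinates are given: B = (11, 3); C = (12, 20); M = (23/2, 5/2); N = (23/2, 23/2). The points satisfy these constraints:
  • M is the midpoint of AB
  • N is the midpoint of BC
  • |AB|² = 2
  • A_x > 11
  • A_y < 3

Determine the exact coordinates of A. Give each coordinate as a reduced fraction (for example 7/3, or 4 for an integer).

1. A_x = 12  [A = 2·M−B = 2·(23/2, 5/2)−(11, 3)]
2. A_y = 2  [A = 2·M−B = 2·(23/2, 5/2)−(11, 3)]
   so A = (12, 2)

A = (12, 2)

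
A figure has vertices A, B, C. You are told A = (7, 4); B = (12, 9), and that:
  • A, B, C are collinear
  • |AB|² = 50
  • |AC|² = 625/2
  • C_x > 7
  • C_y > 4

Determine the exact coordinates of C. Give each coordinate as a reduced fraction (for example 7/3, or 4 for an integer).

C = (39/2, 33/2)

1. C_x = 39/2  [[A, B, C are collinear ⇒ -5x+5y+15=0] ∩ [|C−(7, 4)|²=625/2]]
2. C_y = 33/2  [[A, B, C are collinear ⇒ -5x+5y+15=0] ∩ [|C−(7, 4)|²=625/2]]
   so C = (39/2, 33/2)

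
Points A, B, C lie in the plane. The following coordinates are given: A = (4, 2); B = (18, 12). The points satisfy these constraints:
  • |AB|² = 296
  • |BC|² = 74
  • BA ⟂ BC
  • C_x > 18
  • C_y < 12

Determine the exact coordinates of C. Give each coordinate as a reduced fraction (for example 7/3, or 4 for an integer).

C = (23, 5)

1. C_x = 23  [[BA ⟂ BC ⇒ -14x-10y+372=0] ∩ [|C−(18, 12)|²=74]]
2. C_y = 5  [[BA ⟂ BC ⇒ -14x-10y+372=0] ∩ [|C−(18, 12)|²=74]]
   so C = (23, 5)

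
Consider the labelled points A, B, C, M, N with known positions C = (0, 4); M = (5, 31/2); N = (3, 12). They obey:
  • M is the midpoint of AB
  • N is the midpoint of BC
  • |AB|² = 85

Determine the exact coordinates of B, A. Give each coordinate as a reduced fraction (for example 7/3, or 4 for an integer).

B = (6, 20)
A = (4, 11)

1. B_x = 6  [B = 2·N−C = 2·(3, 12)−(0, 4)]
2. B_y = 20  [B = 2·N−C = 2·(3, 12)−(0, 4)]
   so B = (6, 20)
3. A_x = 4  [A = 2·M−B = 2·(5, 31/2)−(6, 20)]
4. A_y = 11  [A = 2·M−B = 2·(5, 31/2)−(6, 20)]
   so A = (4, 11)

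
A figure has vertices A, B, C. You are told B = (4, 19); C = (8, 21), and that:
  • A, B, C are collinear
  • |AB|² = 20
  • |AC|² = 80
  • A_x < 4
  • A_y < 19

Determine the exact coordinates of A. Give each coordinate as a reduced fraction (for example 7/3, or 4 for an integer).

1. A_x = 0  [[A, B, C are collinear ⇒ -2x+4y-68=0] ∩ [|A−(4, 19)|²=20]]
2. A_y = 17  [[A, B, C are collinear ⇒ -2x+4y-68=0] ∩ [|A−(4, 19)|²=20]]
   so A = (0, 17)

A = (0, 17)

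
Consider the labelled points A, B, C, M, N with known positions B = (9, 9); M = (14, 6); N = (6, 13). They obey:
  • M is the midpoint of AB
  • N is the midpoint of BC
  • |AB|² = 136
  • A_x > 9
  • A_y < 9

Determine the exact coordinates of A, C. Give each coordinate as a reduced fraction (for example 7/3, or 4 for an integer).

A = (19, 3)
C = (3, 17)

1. A_x = 19  [A = 2·M−B = 2·(14, 6)−(9, 9)]
2. A_y = 3  [A = 2·M−B = 2·(14, 6)−(9, 9)]
   so A = (19, 3)
3. C_x = 3  [C = 2·N−B = 2·(6, 13)−(9, 9)]
4. C_y = 17  [C = 2·N−B = 2·(6, 13)−(9, 9)]
   so C = (3, 17)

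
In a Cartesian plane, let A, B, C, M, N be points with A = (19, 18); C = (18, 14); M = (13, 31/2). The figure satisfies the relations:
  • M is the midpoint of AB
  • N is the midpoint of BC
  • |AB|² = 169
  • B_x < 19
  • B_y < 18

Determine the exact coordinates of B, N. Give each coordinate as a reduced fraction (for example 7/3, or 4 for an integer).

B = (7, 13)
N = (25/2, 27/2)

1. B_x = 7  [B = 2·M−A = 2·(13, 31/2)−(19, 18)]
2. B_y = 13  [B = 2·M−A = 2·(13, 31/2)−(19, 18)]
   so B = (7, 13)
3. N_x = 25/2  [2·N = B+C = (7, 13)+(18, 14)]
4. N_y = 27/2  [2·N = B+C = (7, 13)+(18, 14)]
   so N = (25/2, 27/2)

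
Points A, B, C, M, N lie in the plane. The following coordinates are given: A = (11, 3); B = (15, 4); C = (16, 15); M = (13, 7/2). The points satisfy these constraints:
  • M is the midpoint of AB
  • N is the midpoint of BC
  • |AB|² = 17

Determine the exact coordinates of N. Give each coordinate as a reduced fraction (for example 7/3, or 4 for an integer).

1. N_x = 31/2  [2·N = B+C = (15, 4)+(16, 15)]
2. N_y = 19/2  [2·N = B+C = (15, 4)+(16, 15)]
   so N = (31/2, 19/2)

N = (31/2, 19/2)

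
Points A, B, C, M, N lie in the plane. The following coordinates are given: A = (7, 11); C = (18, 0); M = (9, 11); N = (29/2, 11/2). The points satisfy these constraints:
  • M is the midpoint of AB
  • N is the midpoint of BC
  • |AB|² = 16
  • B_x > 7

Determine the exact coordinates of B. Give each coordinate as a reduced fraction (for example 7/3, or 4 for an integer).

B = (11, 11)

1. B_x = 11  [B = 2·M−A = 2·(9, 11)−(7, 11)]
2. B_y = 11  [B = 2·M−A = 2·(9, 11)−(7, 11)]
   so B = (11, 11)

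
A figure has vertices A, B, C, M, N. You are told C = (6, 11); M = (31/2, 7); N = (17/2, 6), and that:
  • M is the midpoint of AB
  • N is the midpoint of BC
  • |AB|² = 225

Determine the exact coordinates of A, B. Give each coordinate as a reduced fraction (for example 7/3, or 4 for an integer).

A = (20, 13)
B = (11, 1)

1. B_x = 11  [B = 2·N−C = 2·(17/2, 6)−(6, 11)]
2. B_y = 1  [B = 2·N−C = 2·(17/2, 6)−(6, 11)]
   so B = (11, 1)
3. A_x = 20  [A = 2·M−B = 2·(31/2, 7)−(11, 1)]
4. A_y = 13  [A = 2·M−B = 2·(31/2, 7)−(11, 1)]
   so A = (20, 13)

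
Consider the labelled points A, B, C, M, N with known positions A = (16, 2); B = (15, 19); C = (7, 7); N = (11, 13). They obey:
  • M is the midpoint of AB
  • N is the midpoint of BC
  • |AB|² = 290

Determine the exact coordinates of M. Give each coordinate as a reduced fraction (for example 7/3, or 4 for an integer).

M = (31/2, 21/2)

1. M_x = 31/2  [2·M = A+B = (16, 2)+(15, 19)]
2. M_y = 21/2  [2·M = A+B = (16, 2)+(15, 19)]
   so M = (31/2, 21/2)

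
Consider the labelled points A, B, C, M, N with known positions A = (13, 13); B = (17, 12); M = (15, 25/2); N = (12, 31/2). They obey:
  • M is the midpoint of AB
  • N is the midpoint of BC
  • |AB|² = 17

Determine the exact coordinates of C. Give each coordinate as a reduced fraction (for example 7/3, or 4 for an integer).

1. C_x = 7  [C = 2·N−B = 2·(12, 31/2)−(17, 12)]
2. C_y = 19  [C = 2·N−B = 2·(12, 31/2)−(17, 12)]
   so C = (7, 19)

C = (7, 19)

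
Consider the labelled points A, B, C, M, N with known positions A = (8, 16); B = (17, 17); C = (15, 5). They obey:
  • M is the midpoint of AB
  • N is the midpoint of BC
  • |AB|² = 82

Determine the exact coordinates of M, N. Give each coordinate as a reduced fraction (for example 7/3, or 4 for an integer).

1. M_x = 25/2  [2·M = A+B = (8, 16)+(17, 17)]
2. M_y = 33/2  [2·M = A+B = (8, 16)+(17, 17)]
   so M = (25/2, 33/2)
3. N_x = 16  [2·N = B+C = (17, 17)+(15, 5)]
4. N_y = 11  [2·N = B+C = (17, 17)+(15, 5)]
   so N = (16, 11)

M = (25/2, 33/2)
N = (16, 11)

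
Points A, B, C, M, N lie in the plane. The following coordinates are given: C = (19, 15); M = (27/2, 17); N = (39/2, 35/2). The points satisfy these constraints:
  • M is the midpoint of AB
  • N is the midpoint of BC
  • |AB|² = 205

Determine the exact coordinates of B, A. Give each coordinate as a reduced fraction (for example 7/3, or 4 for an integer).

1. B_x = 20  [B = 2·N−C = 2·(39/2, 35/2)−(19, 15)]
2. B_y = 20  [B = 2·N−C = 2·(39/2, 35/2)−(19, 15)]
   so B = (20, 20)
3. A_x = 7  [A = 2·M−B = 2·(27/2, 17)−(20, 20)]
4. A_y = 14  [A = 2·M−B = 2·(27/2, 17)−(20, 20)]
   so A = (7, 14)

B = (20, 20)
A = (7, 14)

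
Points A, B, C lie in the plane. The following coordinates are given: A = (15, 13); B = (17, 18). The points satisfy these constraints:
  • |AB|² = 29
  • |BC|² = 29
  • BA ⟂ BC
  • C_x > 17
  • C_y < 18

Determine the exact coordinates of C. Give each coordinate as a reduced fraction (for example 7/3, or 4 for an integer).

C = (22, 16)

1. C_x = 22  [[BA ⟂ BC ⇒ -2x-5y+124=0] ∩ [|C−(17, 18)|²=29]]
2. C_y = 16  [[BA ⟂ BC ⇒ -2x-5y+124=0] ∩ [|C−(17, 18)|²=29]]
   so C = (22, 16)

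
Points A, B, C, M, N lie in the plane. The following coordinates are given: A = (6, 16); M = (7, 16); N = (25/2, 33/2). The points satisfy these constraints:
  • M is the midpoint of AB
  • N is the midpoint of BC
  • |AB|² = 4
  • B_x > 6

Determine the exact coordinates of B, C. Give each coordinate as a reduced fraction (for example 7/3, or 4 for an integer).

1. B_x = 8  [B = 2·M−A = 2·(7, 16)−(6, 16)]
2. B_y = 16  [B = 2·M−A = 2·(7, 16)−(6, 16)]
   so B = (8, 16)
3. C_x = 17  [C = 2·N−B = 2·(25/2, 33/2)−(8, 16)]
4. C_y = 17  [C = 2·N−B = 2·(25/2, 33/2)−(8, 16)]
   so C = (17, 17)

B = (8, 16)
C = (17, 17)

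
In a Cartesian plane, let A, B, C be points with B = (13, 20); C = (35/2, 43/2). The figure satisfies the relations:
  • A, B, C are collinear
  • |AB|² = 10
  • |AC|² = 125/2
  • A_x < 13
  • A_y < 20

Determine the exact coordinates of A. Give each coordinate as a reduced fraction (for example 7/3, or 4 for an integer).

1. A_x = 10  [[A, B, C are collinear ⇒ -3/2x+9/2y-141/2=0] ∩ [|A−(13, 20)|²=10]]
2. A_y = 19  [[A, B, C are collinear ⇒ -3/2x+9/2y-141/2=0] ∩ [|A−(13, 20)|²=10]]
   so A = (10, 19)

A = (10, 19)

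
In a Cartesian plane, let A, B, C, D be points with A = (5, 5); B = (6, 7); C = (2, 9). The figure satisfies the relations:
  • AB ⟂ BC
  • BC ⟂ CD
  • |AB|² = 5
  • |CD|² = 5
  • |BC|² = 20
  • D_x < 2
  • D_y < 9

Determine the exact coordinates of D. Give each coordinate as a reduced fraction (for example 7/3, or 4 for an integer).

1. D_x = 1  [[BC ⟂ CD ⇒ -4x+2y-10=0] ∩ [|D−(2, 9)|²=5]]
2. D_y = 7  [[BC ⟂ CD ⇒ -4x+2y-10=0] ∩ [|D−(2, 9)|²=5]]
   so D = (1, 7)

D = (1, 7)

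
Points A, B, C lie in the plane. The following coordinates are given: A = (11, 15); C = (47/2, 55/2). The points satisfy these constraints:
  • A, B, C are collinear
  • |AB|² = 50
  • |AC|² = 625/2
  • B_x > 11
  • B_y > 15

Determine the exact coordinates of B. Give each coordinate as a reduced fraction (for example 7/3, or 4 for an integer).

1. B_x = 16  [[A, B, C are collinear ⇒ 25/2x-25/2y+50=0] ∩ [|B−(11, 15)|²=50]]
2. B_y = 20  [[A, B, C are collinear ⇒ 25/2x-25/2y+50=0] ∩ [|B−(11, 15)|²=50]]
   so B = (16, 20)

B = (16, 20)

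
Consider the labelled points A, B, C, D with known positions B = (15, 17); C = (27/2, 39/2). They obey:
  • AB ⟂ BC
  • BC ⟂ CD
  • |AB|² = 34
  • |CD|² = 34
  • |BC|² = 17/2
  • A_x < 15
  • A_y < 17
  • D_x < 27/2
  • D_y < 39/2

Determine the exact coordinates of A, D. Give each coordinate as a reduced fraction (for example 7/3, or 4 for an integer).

1. A_x = 10  [[AB ⟂ BC ⇒ 3/2x-5/2y+20=0] ∩ [|A−(15, 17)|²=34]]
2. A_y = 14  [[AB ⟂ BC ⇒ 3/2x-5/2y+20=0] ∩ [|A−(15, 17)|²=34]]
   so A = (10, 14)
3. D_x = 17/2  [[BC ⟂ CD ⇒ -3/2x+5/2y-57/2=0] ∩ [|D−(27/2, 39/2)|²=34]]
4. D_y = 33/2  [[BC ⟂ CD ⇒ -3/2x+5/2y-57/2=0] ∩ [|D−(27/2, 39/2)|²=34]]
   so D = (17/2, 33/2)

A = (10, 14)
D = (17/2, 33/2)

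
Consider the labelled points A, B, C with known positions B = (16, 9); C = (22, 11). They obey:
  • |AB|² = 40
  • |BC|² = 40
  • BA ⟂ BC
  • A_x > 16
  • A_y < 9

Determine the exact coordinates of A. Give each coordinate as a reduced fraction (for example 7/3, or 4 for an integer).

1. A_x = 18  [[BA ⟂ BC ⇒ 6x+2y-114=0] ∩ [|A−(16, 9)|²=40]]
2. A_y = 3  [[BA ⟂ BC ⇒ 6x+2y-114=0] ∩ [|A−(16, 9)|²=40]]
   so A = (18, 3)

A = (18, 3)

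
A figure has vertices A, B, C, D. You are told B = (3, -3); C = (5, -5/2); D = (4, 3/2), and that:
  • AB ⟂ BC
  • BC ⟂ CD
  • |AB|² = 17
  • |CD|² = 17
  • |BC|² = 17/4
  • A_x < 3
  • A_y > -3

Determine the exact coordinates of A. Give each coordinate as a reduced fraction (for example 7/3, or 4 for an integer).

A = (2, 1)

1. A_x = 2  [[AB ⟂ BC ⇒ -2x-1/2y+9/2=0] ∩ [|A−(3, -3)|²=17]]
2. A_y = 1  [[AB ⟂ BC ⇒ -2x-1/2y+9/2=0] ∩ [|A−(3, -3)|²=17]]
   so A = (2, 1)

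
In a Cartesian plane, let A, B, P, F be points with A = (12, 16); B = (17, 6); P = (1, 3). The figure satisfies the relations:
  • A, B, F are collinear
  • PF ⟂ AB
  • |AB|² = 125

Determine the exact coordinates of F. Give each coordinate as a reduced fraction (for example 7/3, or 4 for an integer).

1. F_x = 15  [[A, B, F are collinear ⇒ 10x+5y-200=0] ∩ [PF ⟂ AB ⇒ 5x-10y+25=0]]
2. F_y = 10  [[A, B, F are collinear ⇒ 10x+5y-200=0] ∩ [PF ⟂ AB ⇒ 5x-10y+25=0]]
   so F = (15, 10)

F = (15, 10)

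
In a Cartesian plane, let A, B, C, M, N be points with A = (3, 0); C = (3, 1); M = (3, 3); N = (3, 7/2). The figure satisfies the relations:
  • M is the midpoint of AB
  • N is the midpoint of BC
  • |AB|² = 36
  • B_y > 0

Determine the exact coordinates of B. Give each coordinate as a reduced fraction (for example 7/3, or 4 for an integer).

B = (3, 6)

1. B_x = 3  [B = 2·M−A = 2·(3, 3)−(3, 0)]
2. B_y = 6  [B = 2·M−A = 2·(3, 3)−(3, 0)]
   so B = (3, 6)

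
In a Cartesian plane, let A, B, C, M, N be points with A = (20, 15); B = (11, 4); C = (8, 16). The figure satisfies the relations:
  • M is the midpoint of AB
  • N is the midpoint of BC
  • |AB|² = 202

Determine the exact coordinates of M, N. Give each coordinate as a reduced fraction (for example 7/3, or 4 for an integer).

M = (31/2, 19/2)
N = (19/2, 10)

1. M_x = 31/2  [2·M = A+B = (20, 15)+(11, 4)]
2. M_y = 19/2  [2·M = A+B = (20, 15)+(11, 4)]
   so M = (31/2, 19/2)
3. N_x = 19/2  [2·N = B+C = (11, 4)+(8, 16)]
4. N_y = 10  [2·N = B+C = (11, 4)+(8, 16)]
   so N = (19/2, 10)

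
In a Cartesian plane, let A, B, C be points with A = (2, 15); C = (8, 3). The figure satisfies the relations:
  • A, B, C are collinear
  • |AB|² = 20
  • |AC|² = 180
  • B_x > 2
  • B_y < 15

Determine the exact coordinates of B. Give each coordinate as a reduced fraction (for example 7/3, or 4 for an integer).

B = (4, 11)

1. B_x = 4  [[A, B, C are collinear ⇒ -12x-6y+114=0] ∩ [|B−(2, 15)|²=20]]
2. B_y = 11  [[A, B, C are collinear ⇒ -12x-6y+114=0] ∩ [|B−(2, 15)|²=20]]
   so B = (4, 11)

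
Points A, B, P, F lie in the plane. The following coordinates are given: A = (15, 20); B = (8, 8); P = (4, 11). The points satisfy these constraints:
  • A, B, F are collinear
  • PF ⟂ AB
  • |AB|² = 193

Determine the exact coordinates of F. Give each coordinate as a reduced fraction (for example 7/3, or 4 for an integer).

F = (1600/193, 1640/193)

1. F_x = 1600/193  [[A, B, F are collinear ⇒ 12x-7y-40=0] ∩ [PF ⟂ AB ⇒ -7x-12y+160=0]]
2. F_y = 1640/193  [[A, B, F are collinear ⇒ 12x-7y-40=0] ∩ [PF ⟂ AB ⇒ -7x-12y+160=0]]
   so F = (1600/193, 1640/193)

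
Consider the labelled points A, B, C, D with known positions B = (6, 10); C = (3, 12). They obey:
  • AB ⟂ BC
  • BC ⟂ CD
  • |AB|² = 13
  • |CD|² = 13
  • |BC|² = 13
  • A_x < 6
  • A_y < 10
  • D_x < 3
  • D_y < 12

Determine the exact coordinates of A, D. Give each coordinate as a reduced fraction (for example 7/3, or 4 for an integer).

A = (4, 7)
D = (1, 9)

1. A_x = 4  [[AB ⟂ BC ⇒ 3x-2y+2=0] ∩ [|A−(6, 10)|²=13]]
2. A_y = 7  [[AB ⟂ BC ⇒ 3x-2y+2=0] ∩ [|A−(6, 10)|²=13]]
   so A = (4, 7)
3. D_x = 1  [[BC ⟂ CD ⇒ -3x+2y-15=0] ∩ [|D−(3, 12)|²=13]]
4. D_y = 9  [[BC ⟂ CD ⇒ -3x+2y-15=0] ∩ [|D−(3, 12)|²=13]]
   so D = (1, 9)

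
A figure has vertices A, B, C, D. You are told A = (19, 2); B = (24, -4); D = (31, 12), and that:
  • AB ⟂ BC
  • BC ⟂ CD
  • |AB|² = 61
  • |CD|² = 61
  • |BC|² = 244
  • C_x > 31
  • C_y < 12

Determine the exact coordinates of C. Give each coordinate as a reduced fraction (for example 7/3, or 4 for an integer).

1. C_x = 36  [[AB ⟂ BC ⇒ 5x-6y-144=0] ∩ [|C−(31, 12)|²=61]]
2. C_y = 6  [[AB ⟂ BC ⇒ 5x-6y-144=0] ∩ [|C−(31, 12)|²=61]]
   so C = (36, 6)

C = (36, 6)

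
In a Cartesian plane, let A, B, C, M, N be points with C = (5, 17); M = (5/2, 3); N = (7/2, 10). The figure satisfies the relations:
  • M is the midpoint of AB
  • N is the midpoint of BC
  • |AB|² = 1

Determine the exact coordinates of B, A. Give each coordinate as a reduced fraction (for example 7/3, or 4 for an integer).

1. B_x = 2  [B = 2·N−C = 2·(7/2, 10)−(5, 17)]
2. B_y = 3  [B = 2·N−C = 2·(7/2, 10)−(5, 17)]
   so B = (2, 3)
3. A_x = 3  [A = 2·M−B = 2·(5/2, 3)−(2, 3)]
4. A_y = 3  [A = 2·M−B = 2·(5/2, 3)−(2, 3)]
   so A = (3, 3)

B = (2, 3)
A = (3, 3)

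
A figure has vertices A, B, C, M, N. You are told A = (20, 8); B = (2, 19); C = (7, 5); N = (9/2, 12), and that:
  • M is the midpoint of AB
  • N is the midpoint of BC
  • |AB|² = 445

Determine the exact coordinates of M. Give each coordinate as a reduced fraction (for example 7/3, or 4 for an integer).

M = (11, 27/2)

1. M_x = 11  [2·M = A+B = (20, 8)+(2, 19)]
2. M_y = 27/2  [2·M = A+B = (20, 8)+(2, 19)]
   so M = (11, 27/2)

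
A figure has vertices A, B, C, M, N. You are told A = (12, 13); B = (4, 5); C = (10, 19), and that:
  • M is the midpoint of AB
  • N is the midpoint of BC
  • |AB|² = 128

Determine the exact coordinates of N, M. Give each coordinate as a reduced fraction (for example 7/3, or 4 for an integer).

N = (7, 12)
M = (8, 9)

1. M_x = 8  [2·M = A+B = (12, 13)+(4, 5)]
2. M_y = 9  [2·M = A+B = (12, 13)+(4, 5)]
   so M = (8, 9)
3. N_x = 7  [2·N = B+C = (4, 5)+(10, 19)]
4. N_y = 12  [2·N = B+C = (4, 5)+(10, 19)]
   so N = (7, 12)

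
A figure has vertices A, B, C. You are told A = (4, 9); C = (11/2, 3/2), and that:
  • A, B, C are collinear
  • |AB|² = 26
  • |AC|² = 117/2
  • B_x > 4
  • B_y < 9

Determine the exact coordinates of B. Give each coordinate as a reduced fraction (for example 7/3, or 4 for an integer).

B = (5, 4)

1. B_x = 5  [[A, B, C are collinear ⇒ -15/2x-3/2y+87/2=0] ∩ [|B−(4, 9)|²=26]]
2. B_y = 4  [[A, B, C are collinear ⇒ -15/2x-3/2y+87/2=0] ∩ [|B−(4, 9)|²=26]]
   so B = (5, 4)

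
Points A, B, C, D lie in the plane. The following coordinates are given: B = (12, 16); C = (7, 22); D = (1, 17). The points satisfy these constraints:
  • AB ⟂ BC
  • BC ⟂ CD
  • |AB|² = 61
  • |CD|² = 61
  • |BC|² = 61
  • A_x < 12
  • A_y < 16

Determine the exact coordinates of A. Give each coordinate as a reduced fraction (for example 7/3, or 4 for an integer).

1. A_x = 6  [[AB ⟂ BC ⇒ 5x-6y+36=0] ∩ [|A−(12, 16)|²=61]]
2. A_y = 11  [[AB ⟂ BC ⇒ 5x-6y+36=0] ∩ [|A−(12, 16)|²=61]]
   so A = (6, 11)

A = (6, 11)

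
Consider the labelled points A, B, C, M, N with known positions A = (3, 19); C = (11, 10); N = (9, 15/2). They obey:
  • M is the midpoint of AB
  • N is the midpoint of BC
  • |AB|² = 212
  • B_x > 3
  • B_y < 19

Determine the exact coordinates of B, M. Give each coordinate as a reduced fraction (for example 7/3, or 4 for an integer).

B = (7, 5)
M = (5, 12)

1. B_x = 7  [B = 2·N−C = 2·(9, 15/2)−(11, 10)]
2. B_y = 5  [B = 2·N−C = 2·(9, 15/2)−(11, 10)]
   so B = (7, 5)
3. M_x = 5  [2·M = A+B = (3, 19)+(7, 5)]
4. M_y = 12  [2·M = A+B = (3, 19)+(7, 5)]
   so M = (5, 12)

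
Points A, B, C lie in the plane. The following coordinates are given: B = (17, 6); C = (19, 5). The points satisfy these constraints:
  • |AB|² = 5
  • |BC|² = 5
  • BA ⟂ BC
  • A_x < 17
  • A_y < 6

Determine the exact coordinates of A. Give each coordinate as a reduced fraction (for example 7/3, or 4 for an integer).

1. A_x = 16  [[BA ⟂ BC ⇒ 2x-1y-28=0] ∩ [|A−(17, 6)|²=5]]
2. A_y = 4  [[BA ⟂ BC ⇒ 2x-1y-28=0] ∩ [|A−(17, 6)|²=5]]
   so A = (16, 4)

A = (16, 4)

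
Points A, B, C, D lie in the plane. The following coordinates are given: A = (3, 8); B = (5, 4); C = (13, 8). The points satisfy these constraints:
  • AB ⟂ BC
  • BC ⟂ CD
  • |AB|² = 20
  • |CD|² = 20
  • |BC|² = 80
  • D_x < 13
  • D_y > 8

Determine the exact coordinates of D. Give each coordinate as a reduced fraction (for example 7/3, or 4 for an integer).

D = (11, 12)

1. D_x = 11  [[BC ⟂ CD ⇒ 8x+4y-136=0] ∩ [|D−(13, 8)|²=20]]
2. D_y = 12  [[BC ⟂ CD ⇒ 8x+4y-136=0] ∩ [|D−(13, 8)|²=20]]
   so D = (11, 12)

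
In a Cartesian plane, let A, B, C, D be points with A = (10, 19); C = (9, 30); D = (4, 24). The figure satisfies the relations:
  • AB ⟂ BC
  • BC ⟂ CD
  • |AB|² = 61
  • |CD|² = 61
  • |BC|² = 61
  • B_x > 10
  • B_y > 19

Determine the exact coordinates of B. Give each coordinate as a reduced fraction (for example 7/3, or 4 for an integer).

B = (15, 25)

1. B_x = 15  [[BC ⟂ CD ⇒ 5x+6y-225=0] ∩ [|B−(10, 19)|²=61]]
2. B_y = 25  [[BC ⟂ CD ⇒ 5x+6y-225=0] ∩ [|B−(10, 19)|²=61]]
   so B = (15, 25)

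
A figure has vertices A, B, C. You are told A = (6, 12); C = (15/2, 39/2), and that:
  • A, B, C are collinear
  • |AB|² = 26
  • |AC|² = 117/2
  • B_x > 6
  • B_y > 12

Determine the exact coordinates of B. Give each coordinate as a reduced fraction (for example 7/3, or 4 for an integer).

1. B_x = 7  [[A, B, C are collinear ⇒ 15/2x-3/2y-27=0] ∩ [|B−(6, 12)|²=26]]
2. B_y = 17  [[A, B, C are collinear ⇒ 15/2x-3/2y-27=0] ∩ [|B−(6, 12)|²=26]]
   so B = (7, 17)

B = (7, 17)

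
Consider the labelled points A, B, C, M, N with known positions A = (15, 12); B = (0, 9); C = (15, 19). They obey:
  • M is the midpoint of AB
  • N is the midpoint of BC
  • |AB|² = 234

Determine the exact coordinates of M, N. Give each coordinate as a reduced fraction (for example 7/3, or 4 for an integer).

1. M_x = 15/2  [2·M = A+B = (15, 12)+(0, 9)]
2. M_y = 21/2  [2·M = A+B = (15, 12)+(0, 9)]
   so M = (15/2, 21/2)
3. N_x = 15/2  [2·N = B+C = (0, 9)+(15, 19)]
4. N_y = 14  [2·N = B+C = (0, 9)+(15, 19)]
   so N = (15/2, 14)

M = (15/2, 21/2)
N = (15/2, 14)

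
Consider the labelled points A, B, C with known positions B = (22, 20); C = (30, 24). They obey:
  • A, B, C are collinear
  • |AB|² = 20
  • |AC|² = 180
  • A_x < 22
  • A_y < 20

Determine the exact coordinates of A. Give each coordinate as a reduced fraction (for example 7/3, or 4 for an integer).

1. A_x = 18  [[A, B, C are collinear ⇒ -4x+8y-72=0] ∩ [|A−(22, 20)|²=20]]
2. A_y = 18  [[A, B, C are collinear ⇒ -4x+8y-72=0] ∩ [|A−(22, 20)|²=20]]
   so A = (18, 18)

A = (18, 18)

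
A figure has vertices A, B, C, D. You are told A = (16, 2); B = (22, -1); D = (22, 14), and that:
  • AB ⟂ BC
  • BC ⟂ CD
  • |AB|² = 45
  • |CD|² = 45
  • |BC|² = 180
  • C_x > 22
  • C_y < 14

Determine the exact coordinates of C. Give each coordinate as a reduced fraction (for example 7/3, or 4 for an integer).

1. C_x = 28  [[AB ⟂ BC ⇒ 6x-3y-135=0] ∩ [|C−(22, 14)|²=45]]
2. C_y = 11  [[AB ⟂ BC ⇒ 6x-3y-135=0] ∩ [|C−(22, 14)|²=45]]
   so C = (28, 11)

C = (28, 11)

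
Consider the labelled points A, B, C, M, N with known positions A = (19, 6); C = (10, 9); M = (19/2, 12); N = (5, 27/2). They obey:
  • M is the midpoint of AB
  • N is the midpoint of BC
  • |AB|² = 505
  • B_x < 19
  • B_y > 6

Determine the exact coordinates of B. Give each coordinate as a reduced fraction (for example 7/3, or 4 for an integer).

B = (0, 18)

1. B_x = 0  [B = 2·M−A = 2·(19/2, 12)−(19, 6)]
2. B_y = 18  [B = 2·M−A = 2·(19/2, 12)−(19, 6)]
   so B = (0, 18)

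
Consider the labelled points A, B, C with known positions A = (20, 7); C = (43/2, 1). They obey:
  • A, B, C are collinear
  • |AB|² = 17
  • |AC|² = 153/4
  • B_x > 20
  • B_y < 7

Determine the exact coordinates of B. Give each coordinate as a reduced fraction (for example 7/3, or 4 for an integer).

1. B_x = 21  [[A, B, C are collinear ⇒ -6x-3/2y+261/2=0] ∩ [|B−(20, 7)|²=17]]
2. B_y = 3  [[A, B, C are collinear ⇒ -6x-3/2y+261/2=0] ∩ [|B−(20, 7)|²=17]]
   so B = (21, 3)

B = (21, 3)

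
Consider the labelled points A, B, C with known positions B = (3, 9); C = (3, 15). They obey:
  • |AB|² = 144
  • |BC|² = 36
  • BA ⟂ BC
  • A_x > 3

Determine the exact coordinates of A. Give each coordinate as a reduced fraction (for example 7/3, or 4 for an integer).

1. A_x = 15  [[BA ⟂ BC ⇒ 6y-54=0] ∩ [|A−(3, 9)|²=144]]
2. A_y = 9  [[BA ⟂ BC ⇒ 6y-54=0] ∩ [|A−(3, 9)|²=144]]
   so A = (15, 9)

A = (15, 9)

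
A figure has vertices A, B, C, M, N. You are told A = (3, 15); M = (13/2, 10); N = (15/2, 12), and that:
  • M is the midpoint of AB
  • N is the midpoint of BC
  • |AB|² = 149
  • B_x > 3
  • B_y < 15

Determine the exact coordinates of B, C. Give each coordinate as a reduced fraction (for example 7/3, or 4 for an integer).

1. B_x = 10  [B = 2·M−A = 2·(13/2, 10)−(3, 15)]
2. B_y = 5  [B = 2·M−A = 2·(13/2, 10)−(3, 15)]
   so B = (10, 5)
3. C_x = 5  [C = 2·N−B = 2·(15/2, 12)−(10, 5)]
4. C_y = 19  [C = 2·N−B = 2·(15/2, 12)−(10, 5)]
   so C = (5, 19)

B = (10, 5)
C = (5, 19)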